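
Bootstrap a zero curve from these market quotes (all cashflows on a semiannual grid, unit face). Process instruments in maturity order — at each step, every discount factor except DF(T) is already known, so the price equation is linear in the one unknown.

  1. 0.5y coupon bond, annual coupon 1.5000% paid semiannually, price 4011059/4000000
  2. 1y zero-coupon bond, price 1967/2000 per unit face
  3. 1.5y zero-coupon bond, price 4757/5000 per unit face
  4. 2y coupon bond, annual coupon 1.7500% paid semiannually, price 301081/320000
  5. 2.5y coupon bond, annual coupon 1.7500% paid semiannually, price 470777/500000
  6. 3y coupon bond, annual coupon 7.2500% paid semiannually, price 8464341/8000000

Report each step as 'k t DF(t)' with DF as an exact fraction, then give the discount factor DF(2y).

1 1/2 9953/10000
2 1 1967/2000
3 3/2 4757/5000
4 2 9073/10000
5 5/2 9001/10000
6 3 8553/10000
DF(2y) = 9073/10000 ≈ 0.907300

step 1 [0.5y] bond c/2=3/400: DF=(4011059/4000000 − 3/400·(0))/(1+3/400) = 9953/10000 ≈ 0.995300
step 2 [1y] zero: DF = P = 1967/2000 ≈ 0.983500
step 3 [1.5y] zero: DF = P = 4757/5000 ≈ 0.951400
step 4 [2y] bond c/2=7/800: DF=(301081/320000 − 7/800·(0.995300+0.983500+0.951400))/(1+7/800) = 9073/10000 ≈ 0.907300
step 5 [2.5y] bond c/2=7/800: DF=(470777/500000 − 7/800·(0.995300+0.983500+0.951400+0.907300))/(1+7/800) = 9001/10000 ≈ 0.900100
step 6 [3y] bond c/2=29/800: DF=(8464341/8000000 − 29/800·(0.995300+0.983500+0.951400+0.907300+0.900100))/(1+29/800) = 8553/10000 ≈ 0.855300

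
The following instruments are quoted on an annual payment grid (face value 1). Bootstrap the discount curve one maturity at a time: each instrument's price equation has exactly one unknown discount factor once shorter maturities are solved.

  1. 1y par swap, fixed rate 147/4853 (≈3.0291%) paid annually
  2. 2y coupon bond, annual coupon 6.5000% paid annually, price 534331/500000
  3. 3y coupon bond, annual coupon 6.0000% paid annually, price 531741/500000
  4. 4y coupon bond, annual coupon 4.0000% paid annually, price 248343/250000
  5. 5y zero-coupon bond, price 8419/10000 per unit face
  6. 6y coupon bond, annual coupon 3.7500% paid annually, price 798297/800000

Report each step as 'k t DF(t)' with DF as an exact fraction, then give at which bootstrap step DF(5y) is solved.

1 1 4853/5000
2 2 4721/5000
3 3 8949/10000
4 4 8471/10000
5 5 8419/10000
6 6 999/1250
DF(5y) is solved at step 5

step 1 [1y] swap r/1=147/4853: DF=(1 − 147/4853·(0))/(1+147/4853) = 4853/5000 ≈ 0.970600
step 2 [2y] bond c/1=13/200: DF=(534331/500000 − 13/200·(0.970600))/(1+13/200) = 4721/5000 ≈ 0.944200
step 3 [3y] bond c/1=3/50: DF=(531741/500000 − 3/50·(0.970600+0.944200))/(1+3/50) = 8949/10000 ≈ 0.894900
step 4 [4y] bond c/1=1/25: DF=(248343/250000 − 1/25·(0.970600+0.944200+0.894900))/(1+1/25) = 8471/10000 ≈ 0.847100
step 5 [5y] zero: DF = P = 8419/10000 ≈ 0.841900
step 6 [6y] bond c/1=3/80: DF=(798297/800000 − 3/80·(0.970600+0.944200+0.894900+0.847100+0.841900))/(1+3/80) = 999/1250 ≈ 0.799200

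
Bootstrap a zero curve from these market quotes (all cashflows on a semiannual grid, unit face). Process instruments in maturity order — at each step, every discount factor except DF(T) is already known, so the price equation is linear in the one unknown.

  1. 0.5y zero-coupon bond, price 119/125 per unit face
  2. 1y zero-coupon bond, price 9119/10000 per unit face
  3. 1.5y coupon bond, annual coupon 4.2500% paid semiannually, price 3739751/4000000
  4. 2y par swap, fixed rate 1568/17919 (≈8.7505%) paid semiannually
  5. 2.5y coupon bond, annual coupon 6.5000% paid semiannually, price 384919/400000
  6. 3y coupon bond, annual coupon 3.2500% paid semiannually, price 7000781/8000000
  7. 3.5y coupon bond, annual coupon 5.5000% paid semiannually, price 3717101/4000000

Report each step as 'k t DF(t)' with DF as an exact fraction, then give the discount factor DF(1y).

step 1 [0.5y] zero: DF = P = 119/125 ≈ 0.952000
step 2 [1y] zero: DF = P = 9119/10000 ≈ 0.911900
step 3 [1.5y] bond c/2=17/800: DF=(3739751/4000000 − 17/800·(0.952000+0.911900))/(1+17/800) = 8767/10000 ≈ 0.876700
step 4 [2y] swap r/2=784/17919: DF=(1 − 784/17919·(0.952000+0.911900+0.876700))/(1+784/17919) = 527/625 ≈ 0.843200
step 5 [2.5y] bond c/2=13/400: DF=(384919/400000 − 13/400·(0.952000+0.911900+0.876700+0.843200))/(1+13/400) = 512/625 ≈ 0.819200
step 6 [3y] bond c/2=13/800: DF=(7000781/8000000 − 13/800·(0.952000+0.911900+0.876700+0.843200+0.819200))/(1+13/800) = 7907/10000 ≈ 0.790700
step 7 [3.5y] bond c/2=11/400: DF=(3717101/4000000 − 11/400·(0.952000+0.911900+0.876700+0.843200+0.819200+0.790700))/(1+11/400) = 3827/5000 ≈ 0.765400

1 1/2 119/125
2 1 9119/10000
3 3/2 8767/10000
4 2 527/625
5 5/2 512/625
6 3 7907/10000
7 7/2 3827/5000
DF(1y) = 9119/10000 ≈ 0.911900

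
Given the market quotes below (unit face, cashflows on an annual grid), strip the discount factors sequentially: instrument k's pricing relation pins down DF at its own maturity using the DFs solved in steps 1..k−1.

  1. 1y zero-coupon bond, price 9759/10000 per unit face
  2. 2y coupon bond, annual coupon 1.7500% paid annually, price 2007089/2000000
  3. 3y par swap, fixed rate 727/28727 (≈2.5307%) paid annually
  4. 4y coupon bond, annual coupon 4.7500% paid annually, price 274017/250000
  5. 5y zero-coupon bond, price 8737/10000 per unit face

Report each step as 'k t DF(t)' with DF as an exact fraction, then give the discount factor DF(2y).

step 1 [1y] zero: DF = P = 9759/10000 ≈ 0.975900
step 2 [2y] bond c/1=7/400: DF=(2007089/2000000 − 7/400·(0.975900))/(1+7/400) = 1939/2000 ≈ 0.969500
step 3 [3y] swap r/1=727/28727: DF=(1 − 727/28727·(0.975900+0.969500))/(1+727/28727) = 9273/10000 ≈ 0.927300
step 4 [4y] bond c/1=19/400: DF=(274017/250000 − 19/400·(0.975900+0.969500+0.927300))/(1+19/400) = 9161/10000 ≈ 0.916100
step 5 [5y] zero: DF = P = 8737/10000 ≈ 0.873700

1 1 9759/10000
2 2 1939/2000
3 3 9273/10000
4 4 9161/10000
5 5 8737/10000
DF(2y) = 1939/2000 ≈ 0.969500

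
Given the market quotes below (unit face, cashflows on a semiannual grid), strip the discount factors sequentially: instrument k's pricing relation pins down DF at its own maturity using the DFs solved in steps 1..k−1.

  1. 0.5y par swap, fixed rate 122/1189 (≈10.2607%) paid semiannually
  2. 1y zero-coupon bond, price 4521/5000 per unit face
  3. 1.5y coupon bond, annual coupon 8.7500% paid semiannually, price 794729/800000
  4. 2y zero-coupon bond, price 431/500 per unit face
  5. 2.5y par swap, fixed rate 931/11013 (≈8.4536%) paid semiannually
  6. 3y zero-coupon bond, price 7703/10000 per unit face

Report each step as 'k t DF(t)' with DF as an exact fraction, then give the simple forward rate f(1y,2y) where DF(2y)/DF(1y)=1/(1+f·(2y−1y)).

step 1 [0.5y] swap r/2=61/1189: DF=(1 − 61/1189·(0))/(1+61/1189) = 1189/1250 ≈ 0.951200
step 2 [1y] zero: DF = P = 4521/5000 ≈ 0.904200
step 3 [1.5y] bond c/2=7/160: DF=(794729/800000 − 7/160·(0.951200+0.904200))/(1+7/160) = 437/500 ≈ 0.874000
step 4 [2y] zero: DF = P = 431/500 ≈ 0.862000
step 5 [2.5y] swap r/2=931/22026: DF=(1 − 931/22026·(0.951200+0.904200+0.874000+0.862000))/(1+931/22026) = 4069/5000 ≈ 0.813800
step 6 [3y] zero: DF = P = 7703/10000 ≈ 0.770300

1 1/2 1189/1250
2 1 4521/5000
3 3/2 437/500
4 2 431/500
5 5/2 4069/5000
6 3 7703/10000
f(1y,2y) = ((4521/5000)/(431/500) − 1)/(1) = 211/4310 ≈ 4.8956%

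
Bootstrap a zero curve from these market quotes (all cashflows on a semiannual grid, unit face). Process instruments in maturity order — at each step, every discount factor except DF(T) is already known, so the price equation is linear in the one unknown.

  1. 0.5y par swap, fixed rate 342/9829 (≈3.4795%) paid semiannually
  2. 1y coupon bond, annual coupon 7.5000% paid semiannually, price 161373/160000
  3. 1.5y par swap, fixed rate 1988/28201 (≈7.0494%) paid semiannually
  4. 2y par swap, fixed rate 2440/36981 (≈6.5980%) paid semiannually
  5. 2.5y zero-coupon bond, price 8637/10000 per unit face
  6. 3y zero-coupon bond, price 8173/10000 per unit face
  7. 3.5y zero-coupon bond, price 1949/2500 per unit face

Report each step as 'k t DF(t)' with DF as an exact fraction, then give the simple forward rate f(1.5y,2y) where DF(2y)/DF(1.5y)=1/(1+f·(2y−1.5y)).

1 1/2 9829/10000
2 1 4683/5000
3 3/2 4503/5000
4 2 439/500
5 5/2 8637/10000
6 3 8173/10000
7 7/2 1949/2500
f(1.5y,2y) = ((4503/5000)/(439/500) − 1)/(1/2) = 113/2195 ≈ 5.1481%

step 1 [0.5y] swap r/2=171/9829: DF=(1 − 171/9829·(0))/(1+171/9829) = 9829/10000 ≈ 0.982900
step 2 [1y] bond c/2=3/80: DF=(161373/160000 − 3/80·(0.982900))/(1+3/80) = 4683/5000 ≈ 0.936600
step 3 [1.5y] swap r/2=994/28201: DF=(1 − 994/28201·(0.982900+0.936600))/(1+994/28201) = 4503/5000 ≈ 0.900600
step 4 [2y] swap r/2=1220/36981: DF=(1 − 1220/36981·(0.982900+0.936600+0.900600))/(1+1220/36981) = 439/500 ≈ 0.878000
step 5 [2.5y] zero: DF = P = 8637/10000 ≈ 0.863700
step 6 [3y] zero: DF = P = 8173/10000 ≈ 0.817300
step 7 [3.5y] zero: DF = P = 1949/2500 ≈ 0.779600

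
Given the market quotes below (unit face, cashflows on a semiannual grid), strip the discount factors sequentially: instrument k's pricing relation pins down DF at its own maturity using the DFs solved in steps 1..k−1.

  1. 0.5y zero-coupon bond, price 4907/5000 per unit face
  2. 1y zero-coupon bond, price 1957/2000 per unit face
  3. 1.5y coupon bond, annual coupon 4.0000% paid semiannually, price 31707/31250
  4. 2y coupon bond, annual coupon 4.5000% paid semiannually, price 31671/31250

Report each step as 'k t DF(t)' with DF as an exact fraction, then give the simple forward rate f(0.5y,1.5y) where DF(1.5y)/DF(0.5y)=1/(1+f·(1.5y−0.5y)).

step 1 [0.5y] zero: DF = P = 4907/5000 ≈ 0.981400
step 2 [1y] zero: DF = P = 1957/2000 ≈ 0.978500
step 3 [1.5y] bond c/2=1/50: DF=(31707/31250 − 1/50·(0.981400+0.978500))/(1+1/50) = 9563/10000 ≈ 0.956300
step 4 [2y] bond c/2=9/400: DF=(31671/31250 − 9/400·(0.981400+0.978500+0.956300))/(1+9/400) = 927/1000 ≈ 0.927000

1 1/2 4907/5000
2 1 1957/2000
3 3/2 9563/10000
4 2 927/1000
f(0.5y,1.5y) = ((4907/5000)/(9563/10000) − 1)/(1) = 251/9563 ≈ 2.6247%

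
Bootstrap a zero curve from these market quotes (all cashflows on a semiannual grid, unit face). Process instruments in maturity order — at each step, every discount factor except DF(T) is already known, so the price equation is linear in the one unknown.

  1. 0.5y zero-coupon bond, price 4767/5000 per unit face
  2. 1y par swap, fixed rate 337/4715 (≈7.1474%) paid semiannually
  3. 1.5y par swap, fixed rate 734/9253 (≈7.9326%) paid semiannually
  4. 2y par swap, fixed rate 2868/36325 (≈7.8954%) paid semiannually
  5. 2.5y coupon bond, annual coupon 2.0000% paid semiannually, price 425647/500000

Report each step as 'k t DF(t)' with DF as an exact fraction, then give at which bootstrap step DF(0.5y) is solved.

step 1 [0.5y] zero: DF = P = 4767/5000 ≈ 0.953400
step 2 [1y] swap r/2=337/9430: DF=(1 − 337/9430·(0.953400))/(1+337/9430) = 4663/5000 ≈ 0.932600
step 3 [1.5y] swap r/2=367/9253: DF=(1 − 367/9253·(0.953400+0.932600))/(1+367/9253) = 8899/10000 ≈ 0.889900
step 4 [2y] swap r/2=1434/36325: DF=(1 − 1434/36325·(0.953400+0.932600+0.889900))/(1+1434/36325) = 4283/5000 ≈ 0.856600
step 5 [2.5y] bond c/2=1/100: DF=(425647/500000 − 1/100·(0.953400+0.932600+0.889900+0.856600))/(1+1/100) = 8069/10000 ≈ 0.806900

1 1/2 4767/5000
2 1 4663/5000
3 3/2 8899/10000
4 2 4283/5000
5 5/2 8069/10000
DF(0.5y) is solved at step 1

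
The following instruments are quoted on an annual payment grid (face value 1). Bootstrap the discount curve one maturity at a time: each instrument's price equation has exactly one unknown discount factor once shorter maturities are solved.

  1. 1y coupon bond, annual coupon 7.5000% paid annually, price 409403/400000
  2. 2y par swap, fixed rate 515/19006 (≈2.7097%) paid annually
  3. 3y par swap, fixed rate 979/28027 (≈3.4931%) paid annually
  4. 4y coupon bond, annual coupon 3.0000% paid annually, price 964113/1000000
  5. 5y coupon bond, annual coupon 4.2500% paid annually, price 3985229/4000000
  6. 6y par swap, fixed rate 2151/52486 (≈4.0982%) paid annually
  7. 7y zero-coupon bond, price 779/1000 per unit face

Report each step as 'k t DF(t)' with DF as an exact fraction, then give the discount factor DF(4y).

step 1 [1y] bond c/1=3/40: DF=(409403/400000 − 3/40·(0))/(1+3/40) = 9521/10000 ≈ 0.952100
step 2 [2y] swap r/1=515/19006: DF=(1 − 515/19006·(0.952100))/(1+515/19006) = 1897/2000 ≈ 0.948500
step 3 [3y] swap r/1=979/28027: DF=(1 − 979/28027·(0.952100+0.948500))/(1+979/28027) = 9021/10000 ≈ 0.902100
step 4 [4y] bond c/1=3/100: DF=(964113/1000000 − 3/100·(0.952100+0.948500+0.902100))/(1+3/100) = 534/625 ≈ 0.854400
step 5 [5y] bond c/1=17/400: DF=(3985229/4000000 − 17/400·(0.952100+0.948500+0.902100+0.854400))/(1+17/400) = 4033/5000 ≈ 0.806600
step 6 [6y] swap r/1=2151/52486: DF=(1 − 2151/52486·(0.952100+0.948500+0.902100+0.854400+0.806600))/(1+2151/52486) = 7849/10000 ≈ 0.784900
step 7 [7y] zero: DF = P = 779/1000 ≈ 0.779000

1 1 9521/10000
2 2 1897/2000
3 3 9021/10000
4 4 534/625
5 5 4033/5000
6 6 7849/10000
7 7 779/1000
DF(4y) = 534/625 ≈ 0.854400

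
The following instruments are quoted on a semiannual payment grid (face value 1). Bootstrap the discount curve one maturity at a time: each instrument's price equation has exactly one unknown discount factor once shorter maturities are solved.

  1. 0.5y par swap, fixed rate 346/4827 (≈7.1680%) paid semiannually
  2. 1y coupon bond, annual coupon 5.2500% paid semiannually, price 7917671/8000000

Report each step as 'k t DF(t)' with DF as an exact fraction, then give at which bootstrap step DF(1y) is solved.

1 1/2 4827/5000
2 1 9397/10000
DF(1y) is solved at step 2

step 1 [0.5y] swap r/2=173/4827: DF=(1 − 173/4827·(0))/(1+173/4827) = 4827/5000 ≈ 0.965400
step 2 [1y] bond c/2=21/800: DF=(7917671/8000000 − 21/800·(0.965400))/(1+21/800) = 9397/10000 ≈ 0.939700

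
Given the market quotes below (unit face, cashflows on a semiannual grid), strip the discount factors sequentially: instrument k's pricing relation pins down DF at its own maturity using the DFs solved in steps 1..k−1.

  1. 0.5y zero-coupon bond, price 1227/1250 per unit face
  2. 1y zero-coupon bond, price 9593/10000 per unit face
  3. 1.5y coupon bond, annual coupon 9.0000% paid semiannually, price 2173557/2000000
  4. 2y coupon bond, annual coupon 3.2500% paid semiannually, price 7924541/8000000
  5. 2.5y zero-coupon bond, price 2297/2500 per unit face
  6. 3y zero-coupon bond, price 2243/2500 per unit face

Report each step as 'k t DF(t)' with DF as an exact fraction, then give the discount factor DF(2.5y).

1 1/2 1227/1250
2 1 9593/10000
3 3/2 2391/2500
4 2 2321/2500
5 5/2 2297/2500
6 3 2243/2500
DF(2.5y) = 2297/2500 ≈ 0.918800

step 1 [0.5y] zero: DF = P = 1227/1250 ≈ 0.981600
step 2 [1y] zero: DF = P = 9593/10000 ≈ 0.959300
step 3 [1.5y] bond c/2=9/200: DF=(2173557/2000000 − 9/200·(0.981600+0.959300))/(1+9/200) = 2391/2500 ≈ 0.956400
step 4 [2y] bond c/2=13/800: DF=(7924541/8000000 − 13/800·(0.981600+0.959300+0.956400))/(1+13/800) = 2321/2500 ≈ 0.928400
step 5 [2.5y] zero: DF = P = 2297/2500 ≈ 0.918800
step 6 [3y] zero: DF = P = 2243/2500 ≈ 0.897200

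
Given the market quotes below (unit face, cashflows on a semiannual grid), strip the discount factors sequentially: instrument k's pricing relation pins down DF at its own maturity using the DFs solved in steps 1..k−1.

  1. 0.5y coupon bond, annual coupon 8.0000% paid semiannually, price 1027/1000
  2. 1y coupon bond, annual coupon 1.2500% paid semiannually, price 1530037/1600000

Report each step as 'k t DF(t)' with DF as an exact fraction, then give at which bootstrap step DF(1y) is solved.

step 1 [0.5y] bond c/2=1/25: DF=(1027/1000 − 1/25·(0))/(1+1/25) = 79/80 ≈ 0.987500
step 2 [1y] bond c/2=1/160: DF=(1530037/1600000 − 1/160·(0.987500))/(1+1/160) = 4721/5000 ≈ 0.944200

1 1/2 79/80
2 1 4721/5000
DF(1y) is solved at step 2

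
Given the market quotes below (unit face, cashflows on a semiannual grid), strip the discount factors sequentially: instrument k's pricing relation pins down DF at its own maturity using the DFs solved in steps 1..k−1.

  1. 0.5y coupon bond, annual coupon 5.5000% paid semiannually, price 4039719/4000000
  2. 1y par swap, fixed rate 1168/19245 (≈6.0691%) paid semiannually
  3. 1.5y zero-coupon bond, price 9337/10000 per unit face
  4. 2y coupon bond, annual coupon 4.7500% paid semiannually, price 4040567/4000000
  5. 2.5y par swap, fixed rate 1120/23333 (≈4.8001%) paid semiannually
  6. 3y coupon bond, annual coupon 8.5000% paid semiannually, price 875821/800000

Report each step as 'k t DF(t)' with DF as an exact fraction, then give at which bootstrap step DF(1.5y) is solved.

1 1/2 9829/10000
2 1 1177/1250
3 3/2 9337/10000
4 2 2301/2500
5 5/2 111/125
6 3 8599/10000
DF(1.5y) is solved at step 3

step 1 [0.5y] bond c/2=11/400: DF=(4039719/4000000 − 11/400·(0))/(1+11/400) = 9829/10000 ≈ 0.982900
step 2 [1y] swap r/2=584/19245: DF=(1 − 584/19245·(0.982900))/(1+584/19245) = 1177/1250 ≈ 0.941600
step 3 [1.5y] zero: DF = P = 9337/10000 ≈ 0.933700
step 4 [2y] bond c/2=19/800: DF=(4040567/4000000 − 19/800·(0.982900+0.941600+0.933700))/(1+19/800) = 2301/2500 ≈ 0.920400
step 5 [2.5y] swap r/2=560/23333: DF=(1 − 560/23333·(0.982900+0.941600+0.933700+0.920400))/(1+560/23333) = 111/125 ≈ 0.888000
step 6 [3y] bond c/2=17/400: DF=(875821/800000 − 17/400·(0.982900+0.941600+0.933700+0.920400+0.888000))/(1+17/400) = 8599/10000 ≈ 0.859900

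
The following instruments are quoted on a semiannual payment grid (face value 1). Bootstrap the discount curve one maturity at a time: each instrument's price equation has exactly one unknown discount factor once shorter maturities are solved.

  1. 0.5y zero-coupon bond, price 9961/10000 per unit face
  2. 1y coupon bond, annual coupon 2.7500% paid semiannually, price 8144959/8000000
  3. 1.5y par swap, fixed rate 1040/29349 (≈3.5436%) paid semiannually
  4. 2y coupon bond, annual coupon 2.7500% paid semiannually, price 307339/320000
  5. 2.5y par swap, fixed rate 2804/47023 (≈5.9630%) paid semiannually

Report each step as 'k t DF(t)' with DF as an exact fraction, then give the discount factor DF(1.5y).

step 1 [0.5y] zero: DF = P = 9961/10000 ≈ 0.996100
step 2 [1y] bond c/2=11/800: DF=(8144959/8000000 − 11/800·(0.996100))/(1+11/800) = 2477/2500 ≈ 0.990800
step 3 [1.5y] swap r/2=520/29349: DF=(1 − 520/29349·(0.996100+0.990800))/(1+520/29349) = 237/250 ≈ 0.948000
step 4 [2y] bond c/2=11/800: DF=(307339/320000 − 11/800·(0.996100+0.990800+0.948000))/(1+11/800) = 2269/2500 ≈ 0.907600
step 5 [2.5y] swap r/2=1402/47023: DF=(1 − 1402/47023·(0.996100+0.990800+0.948000+0.907600))/(1+1402/47023) = 4299/5000 ≈ 0.859800

1 1/2 9961/10000
2 1 2477/2500
3 3/2 237/250
4 2 2269/2500
5 5/2 4299/5000
DF(1.5y) = 237/250 ≈ 0.948000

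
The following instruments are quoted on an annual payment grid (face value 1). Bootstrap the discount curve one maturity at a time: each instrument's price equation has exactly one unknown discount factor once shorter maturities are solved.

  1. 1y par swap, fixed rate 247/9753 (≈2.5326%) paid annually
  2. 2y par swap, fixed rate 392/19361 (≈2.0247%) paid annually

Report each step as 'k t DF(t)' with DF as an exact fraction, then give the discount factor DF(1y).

1 1 9753/10000
2 2 1201/1250
DF(1y) = 9753/10000 ≈ 0.975300

step 1 [1y] swap r/1=247/9753: DF=(1 − 247/9753·(0))/(1+247/9753) = 9753/10000 ≈ 0.975300
step 2 [2y] swap r/1=392/19361: DF=(1 − 392/19361·(0.975300))/(1+392/19361) = 1201/1250 ≈ 0.960800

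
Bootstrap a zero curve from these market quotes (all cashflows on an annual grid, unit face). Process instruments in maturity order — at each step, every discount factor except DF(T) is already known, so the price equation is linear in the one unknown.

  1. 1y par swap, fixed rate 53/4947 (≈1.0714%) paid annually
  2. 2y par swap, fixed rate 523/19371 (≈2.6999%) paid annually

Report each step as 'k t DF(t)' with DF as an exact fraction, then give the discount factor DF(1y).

1 1 4947/5000
2 2 9477/10000
DF(1y) = 4947/5000 ≈ 0.989400

step 1 [1y] swap r/1=53/4947: DF=(1 − 53/4947·(0))/(1+53/4947) = 4947/5000 ≈ 0.989400
step 2 [2y] swap r/1=523/19371: DF=(1 − 523/19371·(0.989400))/(1+523/19371) = 9477/10000 ≈ 0.947700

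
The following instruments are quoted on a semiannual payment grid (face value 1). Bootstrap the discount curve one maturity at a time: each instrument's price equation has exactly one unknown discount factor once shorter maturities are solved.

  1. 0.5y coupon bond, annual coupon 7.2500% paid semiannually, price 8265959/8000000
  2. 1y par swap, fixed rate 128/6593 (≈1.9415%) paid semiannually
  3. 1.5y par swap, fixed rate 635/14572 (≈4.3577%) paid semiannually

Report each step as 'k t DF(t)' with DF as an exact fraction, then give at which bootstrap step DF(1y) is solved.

step 1 [0.5y] bond c/2=29/800: DF=(8265959/8000000 − 29/800·(0))/(1+29/800) = 9971/10000 ≈ 0.997100
step 2 [1y] swap r/2=64/6593: DF=(1 − 64/6593·(0.997100))/(1+64/6593) = 613/625 ≈ 0.980800
step 3 [1.5y] swap r/2=635/29144: DF=(1 − 635/29144·(0.997100+0.980800))/(1+635/29144) = 1873/2000 ≈ 0.936500

1 1/2 9971/10000
2 1 613/625
3 3/2 1873/2000
DF(1y) is solved at step 2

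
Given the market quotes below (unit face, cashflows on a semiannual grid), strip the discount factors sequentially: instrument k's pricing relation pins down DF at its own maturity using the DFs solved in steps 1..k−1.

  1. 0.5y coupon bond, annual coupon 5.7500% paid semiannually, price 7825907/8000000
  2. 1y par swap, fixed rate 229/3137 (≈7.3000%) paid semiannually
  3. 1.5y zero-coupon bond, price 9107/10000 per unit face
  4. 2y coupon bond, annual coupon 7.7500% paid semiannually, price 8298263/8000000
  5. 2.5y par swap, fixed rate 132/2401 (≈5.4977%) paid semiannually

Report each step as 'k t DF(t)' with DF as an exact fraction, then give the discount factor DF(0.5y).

step 1 [0.5y] bond c/2=23/800: DF=(7825907/8000000 − 23/800·(0))/(1+23/800) = 9509/10000 ≈ 0.950900
step 2 [1y] swap r/2=229/6274: DF=(1 − 229/6274·(0.950900))/(1+229/6274) = 9313/10000 ≈ 0.931300
step 3 [1.5y] zero: DF = P = 9107/10000 ≈ 0.910700
step 4 [2y] bond c/2=31/800: DF=(8298263/8000000 − 31/800·(0.950900+0.931300+0.910700))/(1+31/800) = 559/625 ≈ 0.894400
step 5 [2.5y] swap r/2=66/2401: DF=(1 − 66/2401·(0.950900+0.931300+0.910700+0.894400))/(1+66/2401) = 4373/5000 ≈ 0.874600

1 1/2 9509/10000
2 1 9313/10000
3 3/2 9107/10000
4 2 559/625
5 5/2 4373/5000
DF(0.5y) = 9509/10000 ≈ 0.950900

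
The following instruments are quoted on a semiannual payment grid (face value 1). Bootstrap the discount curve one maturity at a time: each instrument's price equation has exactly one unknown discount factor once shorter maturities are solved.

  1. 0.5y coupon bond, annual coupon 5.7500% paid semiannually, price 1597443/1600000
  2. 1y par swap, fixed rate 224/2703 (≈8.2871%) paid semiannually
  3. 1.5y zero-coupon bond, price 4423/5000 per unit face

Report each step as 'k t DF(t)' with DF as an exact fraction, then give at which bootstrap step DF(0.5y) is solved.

1 1/2 1941/2000
2 1 576/625
3 3/2 4423/5000
DF(0.5y) is solved at step 1

step 1 [0.5y] bond c/2=23/800: DF=(1597443/1600000 − 23/800·(0))/(1+23/800) = 1941/2000 ≈ 0.970500
step 2 [1y] swap r/2=112/2703: DF=(1 − 112/2703·(0.970500))/(1+112/2703) = 576/625 ≈ 0.921600
step 3 [1.5y] zero: DF = P = 4423/5000 ≈ 0.884600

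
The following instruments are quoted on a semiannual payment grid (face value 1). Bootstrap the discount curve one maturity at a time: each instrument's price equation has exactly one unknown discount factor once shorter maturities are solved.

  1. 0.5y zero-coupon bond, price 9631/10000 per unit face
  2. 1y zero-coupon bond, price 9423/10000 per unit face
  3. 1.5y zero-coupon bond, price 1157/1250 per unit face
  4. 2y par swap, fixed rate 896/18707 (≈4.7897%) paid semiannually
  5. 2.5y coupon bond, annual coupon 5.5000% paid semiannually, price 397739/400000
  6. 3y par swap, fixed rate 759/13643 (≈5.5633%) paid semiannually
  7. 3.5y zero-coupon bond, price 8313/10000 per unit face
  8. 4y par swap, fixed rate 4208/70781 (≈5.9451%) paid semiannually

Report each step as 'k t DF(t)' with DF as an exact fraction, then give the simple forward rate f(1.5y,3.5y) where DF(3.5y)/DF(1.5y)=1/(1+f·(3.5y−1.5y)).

1 1/2 9631/10000
2 1 9423/10000
3 3/2 1157/1250
4 2 569/625
5 5/2 2169/2500
6 3 4241/5000
7 7/2 8313/10000
8 4 987/1250
f(1.5y,3.5y) = ((1157/1250)/(8313/10000) − 1)/(2) = 943/16626 ≈ 5.6718%

step 1 [0.5y] zero: DF = P = 9631/10000 ≈ 0.963100
step 2 [1y] zero: DF = P = 9423/10000 ≈ 0.942300
step 3 [1.5y] zero: DF = P = 1157/1250 ≈ 0.925600
step 4 [2y] swap r/2=448/18707: DF=(1 − 448/18707·(0.963100+0.942300+0.925600))/(1+448/18707) = 569/625 ≈ 0.910400
step 5 [2.5y] bond c/2=11/400: DF=(397739/400000 − 11/400·(0.963100+0.942300+0.925600+0.910400))/(1+11/400) = 2169/2500 ≈ 0.867600
step 6 [3y] swap r/2=759/27286: DF=(1 − 759/27286·(0.963100+0.942300+0.925600+0.910400+0.867600))/(1+759/27286) = 4241/5000 ≈ 0.848200
step 7 [3.5y] zero: DF = P = 8313/10000 ≈ 0.831300
step 8 [4y] swap r/2=2104/70781: DF=(1 − 2104/70781·(0.963100+0.942300+0.925600+0.910400+0.867600+0.848200+0.831300))/(1+2104/70781) = 987/1250 ≈ 0.789600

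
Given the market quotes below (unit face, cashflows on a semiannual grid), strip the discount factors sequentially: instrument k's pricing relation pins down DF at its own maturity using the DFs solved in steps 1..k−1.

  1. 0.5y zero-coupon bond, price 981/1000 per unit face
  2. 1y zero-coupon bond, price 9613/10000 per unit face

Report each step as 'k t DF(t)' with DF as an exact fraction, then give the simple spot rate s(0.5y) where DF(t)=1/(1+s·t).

1 1/2 981/1000
2 1 9613/10000
s(0.5y) = (1/(981/1000) − 1)/(1/2) = 38/981 ≈ 3.8736%

step 1 [0.5y] zero: DF = P = 981/1000 ≈ 0.981000
step 2 [1y] zero: DF = P = 9613/10000 ≈ 0.961300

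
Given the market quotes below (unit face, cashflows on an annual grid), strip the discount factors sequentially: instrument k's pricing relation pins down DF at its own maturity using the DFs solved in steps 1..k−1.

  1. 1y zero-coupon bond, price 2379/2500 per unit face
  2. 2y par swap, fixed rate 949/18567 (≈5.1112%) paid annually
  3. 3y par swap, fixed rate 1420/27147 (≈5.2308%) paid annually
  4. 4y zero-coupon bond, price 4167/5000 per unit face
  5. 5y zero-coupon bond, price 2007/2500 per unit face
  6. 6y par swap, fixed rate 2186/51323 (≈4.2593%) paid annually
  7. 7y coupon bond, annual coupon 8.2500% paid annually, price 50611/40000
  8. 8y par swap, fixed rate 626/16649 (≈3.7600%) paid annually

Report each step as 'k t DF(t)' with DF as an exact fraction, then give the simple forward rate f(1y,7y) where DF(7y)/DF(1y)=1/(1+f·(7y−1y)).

1 1 2379/2500
2 2 9051/10000
3 3 429/500
4 4 4167/5000
5 5 2007/2500
6 6 3907/5000
7 7 7777/10000
8 8 937/1250
f(1y,7y) = ((2379/2500)/(7777/10000) − 1)/(6) = 1739/46662 ≈ 3.7268%

step 1 [1y] zero: DF = P = 2379/2500 ≈ 0.951600
step 2 [2y] swap r/1=949/18567: DF=(1 − 949/18567·(0.951600))/(1+949/18567) = 9051/10000 ≈ 0.905100
step 3 [3y] swap r/1=1420/27147: DF=(1 − 1420/27147·(0.951600+0.905100))/(1+1420/27147) = 429/500 ≈ 0.858000
step 4 [4y] zero: DF = P = 4167/5000 ≈ 0.833400
step 5 [5y] zero: DF = P = 2007/2500 ≈ 0.802800
step 6 [6y] swap r/1=2186/51323: DF=(1 − 2186/51323·(0.951600+0.905100+0.858000+0.833400+0.802800))/(1+2186/51323) = 3907/5000 ≈ 0.781400
step 7 [7y] bond c/1=33/400: DF=(50611/40000 − 33/400·(0.951600+0.905100+0.858000+0.833400+0.802800+0.781400))/(1+33/400) = 7777/10000 ≈ 0.777700
step 8 [8y] swap r/1=626/16649: DF=(1 − 626/16649·(0.951600+0.905100+0.858000+0.833400+0.802800+0.781400+0.777700))/(1+626/16649) = 937/1250 ≈ 0.749600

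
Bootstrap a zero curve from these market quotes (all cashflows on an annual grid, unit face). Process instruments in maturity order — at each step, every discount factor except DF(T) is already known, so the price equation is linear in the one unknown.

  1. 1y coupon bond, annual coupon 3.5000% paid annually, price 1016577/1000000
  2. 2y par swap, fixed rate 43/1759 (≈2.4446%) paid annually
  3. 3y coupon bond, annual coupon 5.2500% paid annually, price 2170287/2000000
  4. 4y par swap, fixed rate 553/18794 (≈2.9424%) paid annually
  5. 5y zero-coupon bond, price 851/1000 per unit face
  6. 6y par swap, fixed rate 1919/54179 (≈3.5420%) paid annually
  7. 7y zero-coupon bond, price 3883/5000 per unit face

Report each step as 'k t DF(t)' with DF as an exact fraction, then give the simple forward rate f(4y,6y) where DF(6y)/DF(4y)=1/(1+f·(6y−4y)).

step 1 [1y] bond c/1=7/200: DF=(1016577/1000000 − 7/200·(0))/(1+7/200) = 4911/5000 ≈ 0.982200
step 2 [2y] swap r/1=43/1759: DF=(1 − 43/1759·(0.982200))/(1+43/1759) = 9527/10000 ≈ 0.952700
step 3 [3y] bond c/1=21/400: DF=(2170287/2000000 − 21/400·(0.982200+0.952700))/(1+21/400) = 1869/2000 ≈ 0.934500
step 4 [4y] swap r/1=553/18794: DF=(1 − 553/18794·(0.982200+0.952700+0.934500))/(1+553/18794) = 4447/5000 ≈ 0.889400
step 5 [5y] zero: DF = P = 851/1000 ≈ 0.851000
step 6 [6y] swap r/1=1919/54179: DF=(1 − 1919/54179·(0.982200+0.952700+0.934500+0.889400+0.851000))/(1+1919/54179) = 8081/10000 ≈ 0.808100
step 7 [7y] zero: DF = P = 3883/5000 ≈ 0.776600

1 1 4911/5000
2 2 9527/10000
3 3 1869/2000
4 4 4447/5000
5 5 851/1000
6 6 8081/10000
7 7 3883/5000
f(4y,6y) = ((4447/5000)/(8081/10000) − 1)/(2) = 813/16162 ≈ 5.0303%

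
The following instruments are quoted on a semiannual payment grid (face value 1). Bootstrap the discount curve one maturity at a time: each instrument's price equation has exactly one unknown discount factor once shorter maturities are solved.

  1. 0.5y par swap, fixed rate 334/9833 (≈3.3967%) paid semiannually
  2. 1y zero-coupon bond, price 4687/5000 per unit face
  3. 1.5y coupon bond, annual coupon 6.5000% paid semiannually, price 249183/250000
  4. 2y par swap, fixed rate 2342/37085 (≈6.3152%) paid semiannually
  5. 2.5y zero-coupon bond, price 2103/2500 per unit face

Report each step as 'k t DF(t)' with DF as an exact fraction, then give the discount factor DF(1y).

step 1 [0.5y] swap r/2=167/9833: DF=(1 − 167/9833·(0))/(1+167/9833) = 9833/10000 ≈ 0.983300
step 2 [1y] zero: DF = P = 4687/5000 ≈ 0.937400
step 3 [1.5y] bond c/2=13/400: DF=(249183/250000 − 13/400·(0.983300+0.937400))/(1+13/400) = 9049/10000 ≈ 0.904900
step 4 [2y] swap r/2=1171/37085: DF=(1 − 1171/37085·(0.983300+0.937400+0.904900))/(1+1171/37085) = 8829/10000 ≈ 0.882900
step 5 [2.5y] zero: DF = P = 2103/2500 ≈ 0.841200

1 1/2 9833/10000
2 1 4687/5000
3 3/2 9049/10000
4 2 8829/10000
5 5/2 2103/2500
DF(1y) = 4687/5000 ≈ 0.937400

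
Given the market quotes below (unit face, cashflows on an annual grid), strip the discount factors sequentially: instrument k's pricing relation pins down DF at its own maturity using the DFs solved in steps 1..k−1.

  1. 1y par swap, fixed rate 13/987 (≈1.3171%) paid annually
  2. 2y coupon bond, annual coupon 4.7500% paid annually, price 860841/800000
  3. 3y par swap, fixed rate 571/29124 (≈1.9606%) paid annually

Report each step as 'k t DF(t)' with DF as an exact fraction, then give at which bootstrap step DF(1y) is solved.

1 1 987/1000
2 2 393/400
3 3 9429/10000
DF(1y) is solved at step 1

step 1 [1y] swap r/1=13/987: DF=(1 − 13/987·(0))/(1+13/987) = 987/1000 ≈ 0.987000
step 2 [2y] bond c/1=19/400: DF=(860841/800000 − 19/400·(0.987000))/(1+19/400) = 393/400 ≈ 0.982500
step 3 [3y] swap r/1=571/29124: DF=(1 − 571/29124·(0.987000+0.982500))/(1+571/29124) = 9429/10000 ≈ 0.942900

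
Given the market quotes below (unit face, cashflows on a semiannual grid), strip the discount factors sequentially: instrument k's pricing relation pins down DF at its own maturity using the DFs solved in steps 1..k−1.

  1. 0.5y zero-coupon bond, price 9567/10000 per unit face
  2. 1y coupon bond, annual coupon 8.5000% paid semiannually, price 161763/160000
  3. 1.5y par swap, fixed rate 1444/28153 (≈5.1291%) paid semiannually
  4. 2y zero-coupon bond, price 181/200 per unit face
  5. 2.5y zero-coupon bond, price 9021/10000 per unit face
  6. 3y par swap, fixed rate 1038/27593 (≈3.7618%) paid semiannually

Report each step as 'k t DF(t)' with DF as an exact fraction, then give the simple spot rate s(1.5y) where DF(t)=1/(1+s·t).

step 1 [0.5y] zero: DF = P = 9567/10000 ≈ 0.956700
step 2 [1y] bond c/2=17/400: DF=(161763/160000 − 17/400·(0.956700))/(1+17/400) = 2327/2500 ≈ 0.930800
step 3 [1.5y] swap r/2=722/28153: DF=(1 − 722/28153·(0.956700+0.930800))/(1+722/28153) = 4639/5000 ≈ 0.927800
step 4 [2y] zero: DF = P = 181/200 ≈ 0.905000
step 5 [2.5y] zero: DF = P = 9021/10000 ≈ 0.902100
step 6 [3y] swap r/2=519/27593: DF=(1 − 519/27593·(0.956700+0.930800+0.927800+0.905000+0.902100))/(1+519/27593) = 4481/5000 ≈ 0.896200

1 1/2 9567/10000
2 1 2327/2500
3 3/2 4639/5000
4 2 181/200
5 5/2 9021/10000
6 3 4481/5000
s(1.5y) = (1/(4639/5000) − 1)/(3/2) = 722/13917 ≈ 5.1879%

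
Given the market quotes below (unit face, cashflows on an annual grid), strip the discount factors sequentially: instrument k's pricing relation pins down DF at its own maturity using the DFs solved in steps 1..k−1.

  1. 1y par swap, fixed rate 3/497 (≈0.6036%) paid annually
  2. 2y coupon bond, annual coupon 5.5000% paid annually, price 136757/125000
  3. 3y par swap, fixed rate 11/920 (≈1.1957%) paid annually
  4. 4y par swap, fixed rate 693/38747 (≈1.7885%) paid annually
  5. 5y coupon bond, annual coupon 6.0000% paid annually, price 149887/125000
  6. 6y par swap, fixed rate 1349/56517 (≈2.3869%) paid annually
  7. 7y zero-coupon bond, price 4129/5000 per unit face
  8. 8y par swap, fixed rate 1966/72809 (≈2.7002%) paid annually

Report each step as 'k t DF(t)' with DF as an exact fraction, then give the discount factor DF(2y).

step 1 [1y] swap r/1=3/497: DF=(1 − 3/497·(0))/(1+3/497) = 497/500 ≈ 0.994000
step 2 [2y] bond c/1=11/200: DF=(136757/125000 − 11/200·(0.994000))/(1+11/200) = 2463/2500 ≈ 0.985200
step 3 [3y] swap r/1=11/920: DF=(1 − 11/920·(0.994000+0.985200))/(1+11/920) = 603/625 ≈ 0.964800
step 4 [4y] swap r/1=693/38747: DF=(1 − 693/38747·(0.994000+0.985200+0.964800))/(1+693/38747) = 9307/10000 ≈ 0.930700
step 5 [5y] bond c/1=3/50: DF=(149887/125000 − 3/50·(0.994000+0.985200+0.964800+0.930700))/(1+3/50) = 9119/10000 ≈ 0.911900
step 6 [6y] swap r/1=1349/56517: DF=(1 − 1349/56517·(0.994000+0.985200+0.964800+0.930700+0.911900))/(1+1349/56517) = 8651/10000 ≈ 0.865100
step 7 [7y] zero: DF = P = 4129/5000 ≈ 0.825800
step 8 [8y] swap r/1=1966/72809: DF=(1 − 1966/72809·(0.994000+0.985200+0.964800+0.930700+0.911900+0.865100+0.825800))/(1+1966/72809) = 4017/5000 ≈ 0.803400

1 1 497/500
2 2 2463/2500
3 3 603/625
4 4 9307/10000
5 5 9119/10000
6 6 8651/10000
7 7 4129/5000
8 8 4017/5000
DF(2y) = 2463/2500 ≈ 0.985200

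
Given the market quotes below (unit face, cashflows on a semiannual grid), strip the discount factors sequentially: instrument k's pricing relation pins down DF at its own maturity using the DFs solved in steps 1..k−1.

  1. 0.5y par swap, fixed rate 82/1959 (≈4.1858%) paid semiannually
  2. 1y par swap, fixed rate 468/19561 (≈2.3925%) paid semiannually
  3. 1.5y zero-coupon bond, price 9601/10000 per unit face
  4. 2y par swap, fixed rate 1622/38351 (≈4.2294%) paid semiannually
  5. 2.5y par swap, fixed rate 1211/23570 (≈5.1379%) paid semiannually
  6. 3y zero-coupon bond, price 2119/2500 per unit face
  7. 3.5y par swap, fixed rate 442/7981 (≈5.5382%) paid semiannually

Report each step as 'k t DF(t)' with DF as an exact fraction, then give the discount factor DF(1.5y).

1 1/2 1959/2000
2 1 4883/5000
3 3/2 9601/10000
4 2 9189/10000
5 5/2 8789/10000
6 3 2119/2500
7 7/2 1029/1250
DF(1.5y) = 9601/10000 ≈ 0.960100

step 1 [0.5y] swap r/2=41/1959: DF=(1 − 41/1959·(0))/(1+41/1959) = 1959/2000 ≈ 0.979500
step 2 [1y] swap r/2=234/19561: DF=(1 − 234/19561·(0.979500))/(1+234/19561) = 4883/5000 ≈ 0.976600
step 3 [1.5y] zero: DF = P = 9601/10000 ≈ 0.960100
step 4 [2y] swap r/2=811/38351: DF=(1 − 811/38351·(0.979500+0.976600+0.960100))/(1+811/38351) = 9189/10000 ≈ 0.918900
step 5 [2.5y] swap r/2=1211/47140: DF=(1 − 1211/47140·(0.979500+0.976600+0.960100+0.918900))/(1+1211/47140) = 8789/10000 ≈ 0.878900
step 6 [3y] zero: DF = P = 2119/2500 ≈ 0.847600
step 7 [3.5y] swap r/2=221/7981: DF=(1 − 221/7981·(0.979500+0.976600+0.960100+0.918900+0.878900+0.847600))/(1+221/7981) = 1029/1250 ≈ 0.823200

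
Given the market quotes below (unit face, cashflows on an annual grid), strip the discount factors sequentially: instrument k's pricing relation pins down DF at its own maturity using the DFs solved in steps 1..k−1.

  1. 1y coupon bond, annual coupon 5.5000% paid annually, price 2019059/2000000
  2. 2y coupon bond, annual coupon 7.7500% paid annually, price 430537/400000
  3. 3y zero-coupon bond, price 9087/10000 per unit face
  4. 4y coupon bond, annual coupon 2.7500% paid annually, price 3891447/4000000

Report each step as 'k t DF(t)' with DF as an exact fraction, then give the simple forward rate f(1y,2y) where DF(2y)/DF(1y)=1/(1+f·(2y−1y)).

step 1 [1y] bond c/1=11/200: DF=(2019059/2000000 − 11/200·(0))/(1+11/200) = 9569/10000 ≈ 0.956900
step 2 [2y] bond c/1=31/400: DF=(430537/400000 − 31/400·(0.956900))/(1+31/400) = 9301/10000 ≈ 0.930100
step 3 [3y] zero: DF = P = 9087/10000 ≈ 0.908700
step 4 [4y] bond c/1=11/400: DF=(3891447/4000000 − 11/400·(0.956900+0.930100+0.908700))/(1+11/400) = 109/125 ≈ 0.872000

1 1 9569/10000
2 2 9301/10000
3 3 9087/10000
4 4 109/125
f(1y,2y) = ((9569/10000)/(9301/10000) − 1)/(1) = 268/9301 ≈ 2.8814%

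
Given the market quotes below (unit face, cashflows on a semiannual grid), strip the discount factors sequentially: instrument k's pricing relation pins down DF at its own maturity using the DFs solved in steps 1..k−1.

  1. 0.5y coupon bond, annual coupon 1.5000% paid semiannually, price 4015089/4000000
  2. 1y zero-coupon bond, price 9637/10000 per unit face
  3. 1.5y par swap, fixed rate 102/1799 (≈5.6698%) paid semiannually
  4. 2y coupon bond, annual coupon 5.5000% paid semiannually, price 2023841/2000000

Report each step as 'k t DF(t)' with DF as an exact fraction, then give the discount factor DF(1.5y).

1 1/2 9963/10000
2 1 9637/10000
3 3/2 574/625
4 2 4539/5000
DF(1.5y) = 574/625 ≈ 0.918400

step 1 [0.5y] bond c/2=3/400: DF=(4015089/4000000 − 3/400·(0))/(1+3/400) = 9963/10000 ≈ 0.996300
step 2 [1y] zero: DF = P = 9637/10000 ≈ 0.963700
step 3 [1.5y] swap r/2=51/1799: DF=(1 − 51/1799·(0.996300+0.963700))/(1+51/1799) = 574/625 ≈ 0.918400
step 4 [2y] bond c/2=11/400: DF=(2023841/2000000 − 11/400·(0.996300+0.963700+0.918400))/(1+11/400) = 4539/5000 ≈ 0.907800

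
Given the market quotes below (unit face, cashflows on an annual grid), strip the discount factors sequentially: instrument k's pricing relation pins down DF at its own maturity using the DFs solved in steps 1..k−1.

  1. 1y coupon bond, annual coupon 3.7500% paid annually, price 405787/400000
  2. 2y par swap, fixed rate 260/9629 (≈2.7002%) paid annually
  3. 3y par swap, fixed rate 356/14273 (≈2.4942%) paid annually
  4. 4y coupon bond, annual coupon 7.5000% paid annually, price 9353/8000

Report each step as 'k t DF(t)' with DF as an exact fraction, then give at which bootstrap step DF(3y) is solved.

step 1 [1y] bond c/1=3/80: DF=(405787/400000 − 3/80·(0))/(1+3/80) = 4889/5000 ≈ 0.977800
step 2 [2y] swap r/1=260/9629: DF=(1 − 260/9629·(0.977800))/(1+260/9629) = 237/250 ≈ 0.948000
step 3 [3y] swap r/1=356/14273: DF=(1 − 356/14273·(0.977800+0.948000))/(1+356/14273) = 1161/1250 ≈ 0.928800
step 4 [4y] bond c/1=3/40: DF=(9353/8000 − 3/40·(0.977800+0.948000+0.928800))/(1+3/40) = 2221/2500 ≈ 0.888400

1 1 4889/5000
2 2 237/250
3 3 1161/1250
4 4 2221/2500
DF(3y) is solved at step 3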